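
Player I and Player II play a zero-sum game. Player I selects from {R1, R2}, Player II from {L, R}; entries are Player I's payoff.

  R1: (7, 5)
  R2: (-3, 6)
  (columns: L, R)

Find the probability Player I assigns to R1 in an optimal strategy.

9/11

Row minima: R1 → 5, R2 → -3; maximin = 5.
Column maxima: L → 7, R → 6; minimax = 6.
5 ≠ 6, so there is no saddle point; optimal play is mixed.
Let Player I play R1 with probability p. Expected payoff against L: 7p + (-3)(1−p) = 10p − 3; against R: 5p + 6(1−p) = −p + 6.
Setting these equal: 10p − 3 = −p + 6 ⇒ 11p = 9 ⇒ p = 9/11, and the value is (10)·(9/11) − 3 = 57/11.
For Player II: with q = P(L), equating R1's and R2's payoffs gives 2q + 5 = −9q + 6 ⇒ q = 1/11.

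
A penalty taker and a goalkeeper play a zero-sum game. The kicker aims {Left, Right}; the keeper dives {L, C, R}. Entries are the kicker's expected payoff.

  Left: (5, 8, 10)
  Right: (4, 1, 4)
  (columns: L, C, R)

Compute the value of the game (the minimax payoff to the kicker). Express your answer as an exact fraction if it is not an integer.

Row minima: Left → 5, Right → 1; maximin = 5.
Column maxima: L → 5, C → 8, R → 10; minimax = 5.
Since maximin = minimax = 5, there is a saddle point and the value is 5.

5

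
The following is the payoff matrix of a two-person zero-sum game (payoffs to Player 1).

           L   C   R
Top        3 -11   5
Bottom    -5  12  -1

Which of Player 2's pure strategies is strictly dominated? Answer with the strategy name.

L holds Player 1's payoff strictly below R in every row: 3 < 5, -5 < -1.
So R is strictly dominated for Player 2.

R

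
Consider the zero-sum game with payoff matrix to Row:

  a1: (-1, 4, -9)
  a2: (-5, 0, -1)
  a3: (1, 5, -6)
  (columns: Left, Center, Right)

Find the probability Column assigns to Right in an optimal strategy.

6/11

Row minima: a1 → -9, a2 → -5, a3 → -6; maximin = -5.
Column maxima: Left → 1, Center → 5, Right → -1; minimax = -1.
-5 ≠ -1, so there is no saddle point; optimal play is mixed.
a1 is strictly dominated by a3, so Row never plays it.
Center is strictly dominated by Left (it gives Row strictly more in every row), so Column never plays it.
On the remaining 2×2 (a2, a3 vs Left, Right):
Let Row play a2 with probability p. Expected payoff against Left: (-5)p + 1(1−p) = −6p + 1; against Right: (-1)p + (-6)(1−p) = 5p − 6.
Setting these equal: −6p + 1 = 5p − 6 ⇒ −11p = -7 ⇒ p = 7/11, and the value is (-6)·(7/11) + 1 = -31/11.
For Column: with q = P(Left), equating a2's and a3's payoffs gives −4q − 1 = 7q − 6 ⇒ q = 5/11.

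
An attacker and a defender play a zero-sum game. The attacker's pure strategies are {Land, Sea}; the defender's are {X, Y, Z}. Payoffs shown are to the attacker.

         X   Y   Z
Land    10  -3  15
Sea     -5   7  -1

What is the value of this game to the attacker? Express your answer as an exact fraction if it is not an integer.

11/5

Row minima: Land → -3, Sea → -5; maximin = -3.
Column maxima: X → 10, Y → 7, Z → 15; minimax = 7.
-3 ≠ 7, so there is no saddle point; optimal play is mixed.
Z is strictly dominated by X (it gives the attacker strictly more in every row), so the defender never plays it.
On the remaining 2×2 (Land, Sea vs X, Y):
Let the attacker play Land with probability p. Expected payoff against X: 10p + (-5)(1−p) = 15p − 5; against Y: (-3)p + 7(1−p) = −10p + 7.
Setting these equal: 15p − 5 = −10p + 7 ⇒ 25p = 12 ⇒ p = 12/25, and the value is (15)·(12/25) − 5 = 11/5.
For the defender: with q = P(X), equating Land's and Sea's payoffs gives 13q − 3 = −12q + 7 ⇒ q = 2/5.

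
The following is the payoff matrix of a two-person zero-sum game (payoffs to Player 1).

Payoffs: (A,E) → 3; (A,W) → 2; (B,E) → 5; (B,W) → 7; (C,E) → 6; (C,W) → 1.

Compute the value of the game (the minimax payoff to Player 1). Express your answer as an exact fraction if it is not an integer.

Row minima: A → 2, B → 5, C → 1; maximin = 5.
Column maxima: E → 6, W → 7; minimax = 6.
5 ≠ 6, so there is no saddle point; optimal play is mixed.
A is strictly dominated by B, so Player 1 never plays it.
On the remaining 2×2 (B, C vs E, W):
Let Player 1 play B with probability p. Expected payoff against E: 5p + 6(1−p) = −p + 6; against W: 7p + 1(1−p) = 6p + 1.
Setting these equal: −p + 6 = 6p + 1 ⇒ −7p = -5 ⇒ p = 5/7, and the value is (-1)·(5/7) + 6 = 37/7.
For Player 2: with q = P(E), equating B's and C's payoffs gives −2q + 7 = 5q + 1 ⇒ q = 6/7.

37/7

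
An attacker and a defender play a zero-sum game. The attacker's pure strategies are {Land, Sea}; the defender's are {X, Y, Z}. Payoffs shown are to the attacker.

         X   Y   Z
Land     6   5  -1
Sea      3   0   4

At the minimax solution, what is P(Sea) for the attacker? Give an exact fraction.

3/5

Row minima: Land → -1, Sea → 0; maximin = 0.
Column maxima: X → 6, Y → 5, Z → 4; minimax = 4.
0 ≠ 4, so there is no saddle point; optimal play is mixed.
X is strictly dominated by Y (it gives the attacker strictly more in every row), so the defender never plays it.
On the remaining 2×2 (Land, Sea vs Y, Z):
Let the attacker play Land with probability p. Expected payoff against Y: 5p + 0(1−p) = 5p; against Z: (-1)p + 4(1−p) = −5p + 4.
Setting these equal: 5p = −5p + 4 ⇒ 10p = 4 ⇒ p = 2/5, and the value is (5)·(2/5) = 2.
For the defender: with q = P(Y), equating Land's and Sea's payoffs gives 6q − 1 = −4q + 4 ⇒ q = 1/2.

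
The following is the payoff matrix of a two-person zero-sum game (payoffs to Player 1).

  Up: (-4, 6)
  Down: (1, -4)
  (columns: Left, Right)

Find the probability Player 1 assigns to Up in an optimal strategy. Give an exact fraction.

Row minima: Up → -4, Down → -4; maximin = -4.
Column maxima: Left → 1, Right → 6; minimax = 1.
-4 ≠ 1, so there is no saddle point; optimal play is mixed.
Let Player 1 play Up with probability p. Expected payoff against Left: (-4)p + 1(1−p) = −5p + 1; against Right: 6p + (-4)(1−p) = 10p − 4.
Setting these equal: −5p + 1 = 10p − 4 ⇒ −15p = -5 ⇒ p = 1/3, and the value is (-5)·(1/3) + 1 = -2/3.
For Player 2: with q = P(Left), equating Up's and Down's payoffs gives −10q + 6 = 5q − 4 ⇒ q = 2/3.

1/3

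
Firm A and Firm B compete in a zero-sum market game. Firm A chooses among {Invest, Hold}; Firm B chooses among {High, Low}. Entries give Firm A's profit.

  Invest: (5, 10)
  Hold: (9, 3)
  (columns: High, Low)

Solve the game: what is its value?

Row minima: Invest → 5, Hold → 3; maximin = 5.
Column maxima: High → 9, Low → 10; minimax = 9.
5 ≠ 9, so there is no saddle point; optimal play is mixed.
Let Firm A play Invest with probability p. Expected payoff against High: 5p + 9(1−p) = −4p + 9; against Low: 10p + 3(1−p) = 7p + 3.
Setting these equal: −4p + 9 = 7p + 3 ⇒ −11p = -6 ⇒ p = 6/11, and the value is (-4)·(6/11) + 9 = 75/11.
For Firm B: with q = P(High), equating Invest's and Hold's payoffs gives −5q + 10 = 6q + 3 ⇒ q = 7/11.

75/11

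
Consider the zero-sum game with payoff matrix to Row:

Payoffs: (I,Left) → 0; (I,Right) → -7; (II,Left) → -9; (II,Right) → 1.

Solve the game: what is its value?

Row minima: I → -7, II → -9; maximin = -7.
Column maxima: Left → 0, Right → 1; minimax = 0.
-7 ≠ 0, so there is no saddle point; optimal play is mixed.
Let Row play I with probability p. Expected payoff against Left: 0p + (-9)(1−p) = 9p − 9; against Right: (-7)p + 1(1−p) = −8p + 1.
Setting these equal: 9p − 9 = −8p + 1 ⇒ 17p = 10 ⇒ p = 10/17, and the value is (9)·(10/17) − 9 = -63/17.
For Column: with q = P(Left), equating I's and II's payoffs gives 7q − 7 = −10q + 1 ⇒ q = 8/17.

-63/17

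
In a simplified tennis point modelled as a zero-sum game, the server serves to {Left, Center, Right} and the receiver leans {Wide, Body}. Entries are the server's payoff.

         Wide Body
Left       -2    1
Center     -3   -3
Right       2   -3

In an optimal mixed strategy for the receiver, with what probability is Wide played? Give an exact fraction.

1/2

Row minima: Left → -2, Center → -3, Right → -3; maximin = -2.
Column maxima: Wide → 2, Body → 1; minimax = 1.
-2 ≠ 1, so there is no saddle point; optimal play is mixed.
Center is strictly dominated by Left, so the server never plays it.
On the remaining 2×2 (Left, Right vs Wide, Body):
Let the server play Left with probability p. Expected payoff against Wide: (-2)p + 2(1−p) = −4p + 2; against Body: 1p + (-3)(1−p) = 4p − 3.
Setting these equal: −4p + 2 = 4p − 3 ⇒ −8p = -5 ⇒ p = 5/8, and the value is (-4)·(5/8) + 2 = -1/2.
For the receiver: with q = P(Wide), equating Left's and Right's payoffs gives −3q + 1 = 5q − 3 ⇒ q = 1/2.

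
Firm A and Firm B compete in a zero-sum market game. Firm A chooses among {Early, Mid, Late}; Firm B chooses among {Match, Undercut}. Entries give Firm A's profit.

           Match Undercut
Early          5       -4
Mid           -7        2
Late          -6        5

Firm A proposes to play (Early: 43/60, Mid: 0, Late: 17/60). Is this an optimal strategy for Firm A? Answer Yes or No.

Against Match this mix gives (43/60)·5 + (17/60)·(-6) = 113/60.
Against Undercut this mix gives (43/60)·(-4) + (17/60)·5 = -29/20.
Firm B will play Undercut, holding Firm A to -29/20. Shifting weight toward the row that does better against Undercut would raise this floor (the equalizing mix achieves 1/20 against both Undercut and Match), so the proposed strategy is not optimal.

No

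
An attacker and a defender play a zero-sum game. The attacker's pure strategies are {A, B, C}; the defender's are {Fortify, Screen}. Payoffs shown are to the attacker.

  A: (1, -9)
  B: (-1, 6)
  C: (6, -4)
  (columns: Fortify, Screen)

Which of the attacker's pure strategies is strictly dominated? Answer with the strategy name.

A

C gives a strictly higher payoff than A against every column: 6 > 1, -4 > -9.
So A is strictly dominated and the attacker never plays it.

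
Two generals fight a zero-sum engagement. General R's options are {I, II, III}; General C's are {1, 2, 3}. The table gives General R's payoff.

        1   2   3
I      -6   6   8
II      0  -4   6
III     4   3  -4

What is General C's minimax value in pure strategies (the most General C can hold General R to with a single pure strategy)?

Column maxima: 1 → 4, 2 → 6, 3 → 8.
The smallest of these is 4.

4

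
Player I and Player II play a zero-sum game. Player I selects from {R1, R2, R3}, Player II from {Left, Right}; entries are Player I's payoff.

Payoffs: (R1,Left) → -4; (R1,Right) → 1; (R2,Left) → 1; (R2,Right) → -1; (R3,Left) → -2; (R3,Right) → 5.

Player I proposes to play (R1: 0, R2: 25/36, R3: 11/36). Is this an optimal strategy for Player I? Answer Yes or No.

Against Left this mix gives (25/36)·1 + (11/36)·(-2) = 1/12.
Against Right this mix gives (25/36)·(-1) + (11/36)·5 = 5/6.
Player II will play Left, holding Player I to 1/12. Shifting weight toward the row that does better against Left would raise this floor (the equalizing mix achieves 1/3 against both Left and Right), so the proposed strategy is not optimal.

No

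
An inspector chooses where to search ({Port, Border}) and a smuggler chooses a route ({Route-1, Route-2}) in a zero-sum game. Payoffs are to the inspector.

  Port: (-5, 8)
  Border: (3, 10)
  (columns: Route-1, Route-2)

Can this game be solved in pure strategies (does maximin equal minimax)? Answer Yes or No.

Yes

Row minima: Port → -5, Border → 3; maximin = 3.
Column maxima: Route-1 → 3, Route-2 → 10; minimax = 3.
maximin = minimax = 3, so a saddle point exists.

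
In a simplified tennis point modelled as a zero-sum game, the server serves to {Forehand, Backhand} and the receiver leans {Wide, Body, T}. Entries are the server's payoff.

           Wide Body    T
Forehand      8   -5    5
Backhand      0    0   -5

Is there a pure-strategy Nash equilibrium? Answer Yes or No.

Row minima: Forehand → -5, Backhand → -5; maximin = -5.
Column maxima: Wide → 8, Body → 0, T → 5; minimax = 0.
-5 ≠ 0, so no pure-strategy equilibrium exists.

No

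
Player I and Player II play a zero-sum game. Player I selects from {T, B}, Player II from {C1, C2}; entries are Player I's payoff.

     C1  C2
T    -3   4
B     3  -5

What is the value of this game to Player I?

Row minima: T → -3, B → -5; maximin = -3.
Column maxima: C1 → 3, C2 → 4; minimax = 3.
-3 ≠ 3, so there is no saddle point; optimal play is mixed.
Let Player I play T with probability p. Expected payoff against C1: (-3)p + 3(1−p) = −6p + 3; against C2: 4p + (-5)(1−p) = 9p − 5.
Setting these equal: −6p + 3 = 9p − 5 ⇒ −15p = -8 ⇒ p = 8/15, and the value is (-6)·(8/15) + 3 = -1/5.
For Player II: with q = P(C1), equating T's and B's payoffs gives −7q + 4 = 8q − 5 ⇒ q = 3/5.

-1/5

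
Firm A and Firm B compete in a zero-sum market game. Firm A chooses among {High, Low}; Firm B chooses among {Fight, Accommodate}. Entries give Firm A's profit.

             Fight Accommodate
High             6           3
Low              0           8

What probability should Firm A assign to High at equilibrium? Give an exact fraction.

8/11

Row minima: High → 3, Low → 0; maximin = 3.
Column maxima: Fight → 6, Accommodate → 8; minimax = 6.
3 ≠ 6, so there is no saddle point; optimal play is mixed.
Let Firm A play High with probability p. Expected payoff against Fight: 6p + 0(1−p) = 6p; against Accommodate: 3p + 8(1−p) = −5p + 8.
Setting these equal: 6p = −5p + 8 ⇒ 11p = 8 ⇒ p = 8/11, and the value is (6)·(8/11) = 48/11.
For Firm B: with q = P(Fight), equating High's and Low's payoffs gives 3q + 3 = −8q + 8 ⇒ q = 5/11.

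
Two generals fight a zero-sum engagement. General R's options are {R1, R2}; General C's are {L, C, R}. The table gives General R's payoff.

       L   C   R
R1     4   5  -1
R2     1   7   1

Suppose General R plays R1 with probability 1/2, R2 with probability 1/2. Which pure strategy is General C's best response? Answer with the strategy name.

If General C plays L, General R's expected payoff is (1/2)·4 + (1/2)·1 = 5/2.
If General C plays C, General R's expected payoff is (1/2)·5 + (1/2)·7 = 6.
If General C plays R, General R's expected payoff is (1/2)·(-1) + (1/2)·1 = 0.
General C minimizes General R's payoff; the smallest is 0, so the best response is R.

R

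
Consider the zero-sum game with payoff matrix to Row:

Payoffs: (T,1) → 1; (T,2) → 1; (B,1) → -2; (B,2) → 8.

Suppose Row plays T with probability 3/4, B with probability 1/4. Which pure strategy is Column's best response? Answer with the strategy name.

1

If Column plays 1, Row's expected payoff is (3/4)·1 + (1/4)·(-2) = 1/4.
If Column plays 2, Row's expected payoff is (3/4)·1 + (1/4)·8 = 11/4.
Column minimizes Row's payoff; the smallest is 1/4, so the best response is 1.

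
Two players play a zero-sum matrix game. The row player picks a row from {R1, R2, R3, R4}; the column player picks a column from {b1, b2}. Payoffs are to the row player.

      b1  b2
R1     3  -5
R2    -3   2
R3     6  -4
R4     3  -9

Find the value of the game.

0

Row minima: R1 → -5, R2 → -3, R3 → -4, R4 → -9; maximin = -3.
Column maxima: b1 → 6, b2 → 2; minimax = 2.
-3 ≠ 2, so there is no saddle point; optimal play is mixed.
R1 is strictly dominated by R3, so the row player never plays it.
R4 is strictly dominated by R3, so the row player never plays it.
On the remaining 2×2 (R2, R3 vs b1, b2):
Let the row player play R2 with probability p. Expected payoff against b1: (-3)p + 6(1−p) = −9p + 6; against b2: 2p + (-4)(1−p) = 6p − 4.
Setting these equal: −9p + 6 = 6p − 4 ⇒ −15p = -10 ⇒ p = 2/3, and the value is (-9)·(2/3) + 6 = 0.
For the column player: with q = P(b1), equating R2's and R3's payoffs gives −5q + 2 = 10q − 4 ⇒ q = 2/5.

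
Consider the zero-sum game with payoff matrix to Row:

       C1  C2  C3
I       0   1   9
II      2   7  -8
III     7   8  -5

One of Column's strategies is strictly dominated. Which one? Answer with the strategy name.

C1 holds Row's payoff strictly below C2 in every row: 0 < 1, 2 < 7, 7 < 8.
So C2 is strictly dominated for Column.

C2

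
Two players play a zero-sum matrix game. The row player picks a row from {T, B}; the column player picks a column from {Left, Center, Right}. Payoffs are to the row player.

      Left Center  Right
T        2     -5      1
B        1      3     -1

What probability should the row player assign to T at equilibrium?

Row minima: T → -5, B → -1; maximin = -1.
Column maxima: Left → 2, Center → 3, Right → 1; minimax = 1.
-1 ≠ 1, so there is no saddle point; optimal play is mixed.
Left is strictly dominated by Right (it gives the row player strictly more in every row), so the column player never plays it.
On the remaining 2×2 (T, B vs Center, Right):
Let the row player play T with probability p. Expected payoff against Center: (-5)p + 3(1−p) = −8p + 3; against Right: 1p + (-1)(1−p) = 2p − 1.
Setting these equal: −8p + 3 = 2p − 1 ⇒ −10p = -4 ⇒ p = 2/5, and the value is (-8)·(2/5) + 3 = -1/5.
For the column player: with q = P(Center), equating T's and B's payoffs gives −6q + 1 = 4q − 1 ⇒ q = 1/5.

2/5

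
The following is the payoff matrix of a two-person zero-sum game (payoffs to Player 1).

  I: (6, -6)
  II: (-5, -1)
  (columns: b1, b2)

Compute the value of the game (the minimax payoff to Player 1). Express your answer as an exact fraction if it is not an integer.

Row minima: I → -6, II → -5; maximin = -5.
Column maxima: b1 → 6, b2 → -1; minimax = -1.
-5 ≠ -1, so there is no saddle point; optimal play is mixed.
Let Player 1 play I with probability p. Expected payoff against b1: 6p + (-5)(1−p) = 11p − 5; against b2: (-6)p + (-1)(1−p) = −5p − 1.
Setting these equal: 11p − 5 = −5p − 1 ⇒ 16p = 4 ⇒ p = 1/4, and the value is (11)·(1/4) − 5 = -9/4.
For Player 2: with q = P(b1), equating I's and II's payoffs gives 12q − 6 = −4q − 1 ⇒ q = 5/16.

-9/4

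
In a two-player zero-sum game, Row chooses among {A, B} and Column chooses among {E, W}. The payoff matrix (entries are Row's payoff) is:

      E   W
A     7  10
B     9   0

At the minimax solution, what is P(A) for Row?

3/4

Row minima: A → 7, B → 0; maximin = 7.
Column maxima: E → 9, W → 10; minimax = 9.
7 ≠ 9, so there is no saddle point; optimal play is mixed.
Let Row play A with probability p. Expected payoff against E: 7p + 9(1−p) = −2p + 9; against W: 10p + 0(1−p) = 10p.
Setting these equal: −2p + 9 = 10p ⇒ −12p = -9 ⇒ p = 3/4, and the value is (-2)·(3/4) + 9 = 15/2.
For Column: with q = P(E), equating A's and B's payoffs gives −3q + 10 = 9q ⇒ q = 5/6.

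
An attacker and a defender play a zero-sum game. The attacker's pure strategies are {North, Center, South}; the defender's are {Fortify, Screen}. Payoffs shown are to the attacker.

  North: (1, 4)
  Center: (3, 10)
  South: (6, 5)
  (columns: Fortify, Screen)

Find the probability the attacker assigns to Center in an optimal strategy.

Row minima: North → 1, Center → 3, South → 5; maximin = 5.
Column maxima: Fortify → 6, Screen → 10; minimax = 6.
5 ≠ 6, so there is no saddle point; optimal play is mixed.
North is strictly dominated by Center, so the attacker never plays it.
On the remaining 2×2 (Center, South vs Fortify, Screen):
Let the attacker play Center with probability p. Expected payoff against Fortify: 3p + 6(1−p) = −3p + 6; against Screen: 10p + 5(1−p) = 5p + 5.
Setting these equal: −3p + 6 = 5p + 5 ⇒ −8p = -1 ⇒ p = 1/8, and the value is (-3)·(1/8) + 6 = 45/8.
For the defender: with q = P(Fortify), equating Center's and South's payoffs gives −7q + 10 = q + 5 ⇒ q = 5/8.

1/8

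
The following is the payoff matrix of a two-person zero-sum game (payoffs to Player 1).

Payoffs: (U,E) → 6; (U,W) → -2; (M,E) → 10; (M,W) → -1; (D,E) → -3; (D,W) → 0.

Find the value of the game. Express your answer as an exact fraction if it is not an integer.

-3/14

Row minima: U → -2, M → -1, D → -3; maximin = -1.
Column maxima: E → 10, W → 0; minimax = 0.
-1 ≠ 0, so there is no saddle point; optimal play is mixed.
U is strictly dominated by M, so Player 1 never plays it.
On the remaining 2×2 (M, D vs E, W):
Let Player 1 play M with probability p. Expected payoff against E: 10p + (-3)(1−p) = 13p − 3; against W: (-1)p + 0(1−p) = −p.
Setting these equal: 13p − 3 = −p ⇒ 14p = 3 ⇒ p = 3/14, and the value is (13)·(3/14) − 3 = -3/14.
For Player 2: with q = P(E), equating M's and D's payoffs gives 11q − 1 = −3q ⇒ q = 1/14.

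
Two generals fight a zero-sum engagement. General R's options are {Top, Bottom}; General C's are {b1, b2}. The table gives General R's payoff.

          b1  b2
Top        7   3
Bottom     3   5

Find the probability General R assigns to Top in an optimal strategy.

1/3

Row minima: Top → 3, Bottom → 3; maximin = 3.
Column maxima: b1 → 7, b2 → 5; minimax = 5.
3 ≠ 5, so there is no saddle point; optimal play is mixed.
Let General R play Top with probability p. Expected payoff against b1: 7p + 3(1−p) = 4p + 3; against b2: 3p + 5(1−p) = −2p + 5.
Setting these equal: 4p + 3 = −2p + 5 ⇒ 6p = 2 ⇒ p = 1/3, and the value is (4)·(1/3) + 3 = 13/3.
For General C: with q = P(b1), equating Top's and Bottom's payoffs gives 4q + 3 = −2q + 5 ⇒ q = 1/3.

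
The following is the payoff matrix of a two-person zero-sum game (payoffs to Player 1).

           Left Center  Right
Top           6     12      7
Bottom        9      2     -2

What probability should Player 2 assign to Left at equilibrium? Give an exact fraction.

3/4

Row minima: Top → 6, Bottom → -2; maximin = 6.
Column maxima: Left → 9, Center → 12, Right → 7; minimax = 7.
6 ≠ 7, so there is no saddle point; optimal play is mixed.
Center is strictly dominated by Right (it gives Player 1 strictly more in every row), so Player 2 never plays it.
On the remaining 2×2 (Top, Bottom vs Left, Right):
Let Player 1 play Top with probability p. Expected payoff against Left: 6p + 9(1−p) = −3p + 9; against Right: 7p + (-2)(1−p) = 9p − 2.
Setting these equal: −3p + 9 = 9p − 2 ⇒ −12p = -11 ⇒ p = 11/12, and the value is (-3)·(11/12) + 9 = 25/4.
For Player 2: with q = P(Left), equating Top's and Bottom's payoffs gives −q + 7 = 11q − 2 ⇒ q = 3/4.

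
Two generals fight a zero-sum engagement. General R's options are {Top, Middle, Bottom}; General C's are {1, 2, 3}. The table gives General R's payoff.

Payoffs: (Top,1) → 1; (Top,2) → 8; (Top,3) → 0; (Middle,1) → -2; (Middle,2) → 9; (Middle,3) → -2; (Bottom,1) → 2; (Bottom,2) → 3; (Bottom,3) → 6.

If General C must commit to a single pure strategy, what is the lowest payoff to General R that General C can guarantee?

Column maxima: 1 → 2, 2 → 9, 3 → 6.
The smallest of these is 2.

2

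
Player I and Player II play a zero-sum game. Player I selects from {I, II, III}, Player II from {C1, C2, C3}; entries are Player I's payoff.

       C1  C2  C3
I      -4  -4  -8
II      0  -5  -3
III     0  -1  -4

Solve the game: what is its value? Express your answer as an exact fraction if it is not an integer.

Row minima: I → -8, II → -5, III → -4; maximin = -4.
Column maxima: C1 → 0, C2 → -1, C3 → -3; minimax = -3.
-4 ≠ -3, so there is no saddle point; optimal play is mixed.
I is strictly dominated by III, so Player I never plays it.
With I eliminated, C1 is strictly dominated by C2 (it gives Player I strictly more in every remaining row), so Player II never plays it.
On the remaining 2×2 (II, III vs C2, C3):
Let Player I play II with probability p. Expected payoff against C2: (-5)p + (-1)(1−p) = −4p − 1; against C3: (-3)p + (-4)(1−p) = p − 4.
Setting these equal: −4p − 1 = p − 4 ⇒ −5p = -3 ⇒ p = 3/5, and the value is (-4)·(3/5) − 1 = -17/5.
For Player II: with q = P(C2), equating II's and III's payoffs gives −2q − 3 = 3q − 4 ⇒ q = 1/5.

-17/5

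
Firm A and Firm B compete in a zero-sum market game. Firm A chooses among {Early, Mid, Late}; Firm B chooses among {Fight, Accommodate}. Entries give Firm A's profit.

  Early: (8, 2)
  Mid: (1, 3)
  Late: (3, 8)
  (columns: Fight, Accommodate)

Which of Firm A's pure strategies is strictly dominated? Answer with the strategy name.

Mid

Late gives a strictly higher payoff than Mid against every column: 3 > 1, 8 > 3.
So Mid is strictly dominated and Firm A never plays it.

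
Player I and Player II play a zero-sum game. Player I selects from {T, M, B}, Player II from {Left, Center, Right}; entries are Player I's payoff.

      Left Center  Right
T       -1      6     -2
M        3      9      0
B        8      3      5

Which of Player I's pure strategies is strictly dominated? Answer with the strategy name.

T

M gives a strictly higher payoff than T against every column: 3 > -1, 9 > 6, 0 > -2.
So T is strictly dominated and Player I never plays it.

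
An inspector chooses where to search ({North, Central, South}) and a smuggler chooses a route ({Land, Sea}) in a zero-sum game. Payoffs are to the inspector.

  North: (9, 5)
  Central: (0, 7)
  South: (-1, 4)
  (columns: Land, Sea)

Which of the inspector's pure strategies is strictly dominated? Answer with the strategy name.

North gives a strictly higher payoff than South against every column: 9 > -1, 5 > 4.
So South is strictly dominated and the inspector never plays it.

South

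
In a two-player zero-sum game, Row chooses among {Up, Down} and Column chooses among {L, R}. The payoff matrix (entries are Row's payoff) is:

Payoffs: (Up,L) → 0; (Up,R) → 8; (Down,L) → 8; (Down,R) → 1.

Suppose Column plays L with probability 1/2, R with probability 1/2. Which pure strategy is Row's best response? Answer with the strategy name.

Expected payoff of Up: (1/2)·0 + (1/2)·8 = 4.
Expected payoff of Down: (1/2)·8 + (1/2)·1 = 9/2.
The largest is 9/2, so Row's best response is Down.

Down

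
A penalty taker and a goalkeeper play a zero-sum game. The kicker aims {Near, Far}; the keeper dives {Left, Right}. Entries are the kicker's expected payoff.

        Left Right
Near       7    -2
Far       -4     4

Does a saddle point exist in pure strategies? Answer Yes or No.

Row minima: Near → -2, Far → -4; maximin = -2.
Column maxima: Left → 7, Right → 4; minimax = 4.
-2 ≠ 4, so no pure-strategy equilibrium exists.

No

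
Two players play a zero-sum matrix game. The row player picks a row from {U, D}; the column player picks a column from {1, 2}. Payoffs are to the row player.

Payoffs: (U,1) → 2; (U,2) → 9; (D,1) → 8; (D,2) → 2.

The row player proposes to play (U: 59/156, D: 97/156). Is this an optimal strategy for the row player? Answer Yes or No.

Against 1 this mix gives (59/156)·2 + (97/156)·8 = 149/26.
Against 2 this mix gives (59/156)·9 + (97/156)·2 = 725/156.
The column player will play 2, holding the row player to 725/156. Shifting weight toward the row that does better against 2 would raise this floor (the equalizing mix achieves 68/13 against both 2 and 1), so the proposed strategy is not optimal.

No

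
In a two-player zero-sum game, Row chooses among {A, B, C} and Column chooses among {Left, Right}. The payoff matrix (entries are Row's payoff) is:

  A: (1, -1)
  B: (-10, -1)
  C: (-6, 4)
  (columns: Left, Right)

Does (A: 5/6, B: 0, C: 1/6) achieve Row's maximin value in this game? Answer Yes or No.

Against Left this mix gives (5/6)·1 + (1/6)·(-6) = -1/6.
Against Right this mix gives (5/6)·(-1) + (1/6)·4 = -1/6.
All of Column's active replies (Left, Right) yield -1/6, and no column does worse for Row. The mix makes Column indifferent and guarantees -1/6, so it is optimal.

Yes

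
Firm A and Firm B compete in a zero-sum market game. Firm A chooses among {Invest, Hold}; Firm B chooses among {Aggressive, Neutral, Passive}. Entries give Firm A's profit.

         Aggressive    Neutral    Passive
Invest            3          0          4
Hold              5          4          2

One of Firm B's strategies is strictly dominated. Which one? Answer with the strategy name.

Neutral holds Firm A's payoff strictly below Aggressive in every row: 0 < 3, 4 < 5.
So Aggressive is strictly dominated for Firm B.

Aggressive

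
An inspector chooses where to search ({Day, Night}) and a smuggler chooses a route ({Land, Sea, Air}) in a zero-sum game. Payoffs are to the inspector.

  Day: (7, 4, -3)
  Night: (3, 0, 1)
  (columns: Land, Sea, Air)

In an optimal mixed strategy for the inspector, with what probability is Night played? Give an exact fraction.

7/8

Row minima: Day → -3, Night → 0; maximin = 0.
Column maxima: Land → 7, Sea → 4, Air → 1; minimax = 1.
0 ≠ 1, so there is no saddle point; optimal play is mixed.
Land is strictly dominated by Sea (it gives the inspector strictly more in every row), so the smuggler never plays it.
On the remaining 2×2 (Day, Night vs Sea, Air):
Let the inspector play Day with probability p. Expected payoff against Sea: 4p + 0(1−p) = 4p; against Air: (-3)p + 1(1−p) = −4p + 1.
Setting these equal: 4p = −4p + 1 ⇒ 8p = 1 ⇒ p = 1/8, and the value is (4)·(1/8) = 1/2.
For the smuggler: with q = P(Sea), equating Day's and Night's payoffs gives 7q − 3 = −q + 1 ⇒ q = 1/2.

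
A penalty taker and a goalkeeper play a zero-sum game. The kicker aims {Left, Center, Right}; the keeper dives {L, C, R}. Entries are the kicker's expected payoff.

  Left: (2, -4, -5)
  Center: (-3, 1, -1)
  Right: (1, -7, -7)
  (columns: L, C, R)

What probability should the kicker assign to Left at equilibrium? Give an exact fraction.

2/9

Row minima: Left → -5, Center → -3, Right → -7; maximin = -3.
Column maxima: L → 2, C → 1, R → -1; minimax = -1.
-3 ≠ -1, so there is no saddle point; optimal play is mixed.
Right is strictly dominated by Left, so the kicker never plays it.
With Right eliminated, C is strictly dominated by R (it gives the kicker strictly more in every remaining row), so the keeper never plays it.
On the remaining 2×2 (Left, Center vs L, R):
Let the kicker play Left with probability p. Expected payoff against L: 2p + (-3)(1−p) = 5p − 3; against R: (-5)p + (-1)(1−p) = −4p − 1.
Setting these equal: 5p − 3 = −4p − 1 ⇒ 9p = 2 ⇒ p = 2/9, and the value is (5)·(2/9) − 3 = -17/9.
For the keeper: with q = P(L), equating Left's and Center's payoffs gives 7q − 5 = −2q − 1 ⇒ q = 4/9.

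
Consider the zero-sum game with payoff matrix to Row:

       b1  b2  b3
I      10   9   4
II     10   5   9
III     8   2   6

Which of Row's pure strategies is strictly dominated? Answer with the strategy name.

II gives a strictly higher payoff than III against every column: 10 > 8, 5 > 2, 9 > 6.
So III is strictly dominated and Row never plays it.

III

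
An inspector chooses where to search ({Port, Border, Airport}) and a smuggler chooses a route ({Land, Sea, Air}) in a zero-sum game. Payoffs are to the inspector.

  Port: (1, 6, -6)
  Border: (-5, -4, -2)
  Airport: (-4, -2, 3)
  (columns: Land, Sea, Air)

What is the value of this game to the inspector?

Row minima: Port → -6, Border → -5, Airport → -4; maximin = -4.
Column maxima: Land → 1, Sea → 6, Air → 3; minimax = 1.
-4 ≠ 1, so there is no saddle point; optimal play is mixed.
Border is strictly dominated by Airport, so the inspector never plays it.
Sea is strictly dominated by Land (it gives the inspector strictly more in every row), so the smuggler never plays it.
On the remaining 2×2 (Port, Airport vs Land, Air):
Let the inspector play Port with probability p. Expected payoff against Land: 1p + (-4)(1−p) = 5p − 4; against Air: (-6)p + 3(1−p) = −9p + 3.
Setting these equal: 5p − 4 = −9p + 3 ⇒ 14p = 7 ⇒ p = 1/2, and the value is (5)·(1/2) − 4 = -3/2.
For the smuggler: with q = P(Land), equating Port's and Airport's payoffs gives 7q − 6 = −7q + 3 ⇒ q = 9/14.

-3/2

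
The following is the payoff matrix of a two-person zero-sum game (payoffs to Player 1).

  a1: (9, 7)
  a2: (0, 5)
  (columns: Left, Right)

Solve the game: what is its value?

Row minima: a1 → 7, a2 → 0; maximin = 7.
Column maxima: Left → 9, Right → 7; minimax = 7.
Since maximin = minimax = 7, there is a saddle point and the value is 7.

7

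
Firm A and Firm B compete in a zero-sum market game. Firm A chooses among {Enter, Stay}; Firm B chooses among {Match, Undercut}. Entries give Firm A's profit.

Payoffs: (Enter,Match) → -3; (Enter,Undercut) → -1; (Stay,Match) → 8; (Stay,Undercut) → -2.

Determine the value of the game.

Row minima: Enter → -3, Stay → -2; maximin = -2.
Column maxima: Match → 8, Undercut → -1; minimax = -1.
-2 ≠ -1, so there is no saddle point; optimal play is mixed.
Let Firm A play Enter with probability p. Expected payoff against Match: (-3)p + 8(1−p) = −11p + 8; against Undercut: (-1)p + (-2)(1−p) = p − 2.
Setting these equal: −11p + 8 = p − 2 ⇒ −12p = -10 ⇒ p = 5/6, and the value is (-11)·(5/6) + 8 = -7/6.
For Firm B: with q = P(Match), equating Enter's and Stay's payoffs gives −2q − 1 = 10q − 2 ⇒ q = 1/12.

-7/6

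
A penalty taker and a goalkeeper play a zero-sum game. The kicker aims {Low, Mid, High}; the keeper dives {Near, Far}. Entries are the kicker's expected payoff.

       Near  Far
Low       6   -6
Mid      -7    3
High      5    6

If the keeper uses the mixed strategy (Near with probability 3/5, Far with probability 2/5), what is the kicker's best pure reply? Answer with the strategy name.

Expected payoff of Low: (3/5)·6 + (2/5)·(-6) = 6/5.
Expected payoff of Mid: (3/5)·(-7) + (2/5)·3 = -3.
Expected payoff of High: (3/5)·5 + (2/5)·6 = 27/5.
The largest is 27/5, so the kicker's best response is High.

High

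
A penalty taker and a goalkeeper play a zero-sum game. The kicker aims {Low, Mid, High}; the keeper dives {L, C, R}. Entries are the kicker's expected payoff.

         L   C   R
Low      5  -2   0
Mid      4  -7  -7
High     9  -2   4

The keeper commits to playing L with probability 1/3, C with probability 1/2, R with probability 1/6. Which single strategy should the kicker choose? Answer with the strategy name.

Expected payoff of Low: (1/3)·5 + (1/2)·(-2) + (1/6)·0 = 2/3.
Expected payoff of Mid: (1/3)·4 + (1/2)·(-7) + (1/6)·(-7) = -10/3.
Expected payoff of High: (1/3)·9 + (1/2)·(-2) + (1/6)·4 = 8/3.
The largest is 8/3, so the kicker's best response is High.

High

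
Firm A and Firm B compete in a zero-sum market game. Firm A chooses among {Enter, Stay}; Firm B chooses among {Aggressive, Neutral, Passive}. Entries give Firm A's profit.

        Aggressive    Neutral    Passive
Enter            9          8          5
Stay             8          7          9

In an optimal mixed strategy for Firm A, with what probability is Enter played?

Row minima: Enter → 5, Stay → 7; maximin = 7.
Column maxima: Aggressive → 9, Neutral → 8, Passive → 9; minimax = 8.
7 ≠ 8, so there is no saddle point; optimal play is mixed.
Aggressive is strictly dominated by Neutral (it gives Firm A strictly more in every row), so Firm B never plays it.
On the remaining 2×2 (Enter, Stay vs Neutral, Passive):
Let Firm A play Enter with probability p. Expected payoff against Neutral: 8p + 7(1−p) = p + 7; against Passive: 5p + 9(1−p) = −4p + 9.
Setting these equal: p + 7 = −4p + 9 ⇒ 5p = 2 ⇒ p = 2/5, and the value is (1)·(2/5) + 7 = 37/5.
For Firm B: with q = P(Neutral), equating Enter's and Stay's payoffs gives 3q + 5 = −2q + 9 ⇒ q = 4/5.

2/5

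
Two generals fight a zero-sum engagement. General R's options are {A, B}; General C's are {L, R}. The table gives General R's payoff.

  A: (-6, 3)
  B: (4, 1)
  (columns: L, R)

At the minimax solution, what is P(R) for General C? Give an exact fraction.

5/6

Row minima: A → -6, B → 1; maximin = 1.
Column maxima: L → 4, R → 3; minimax = 3.
1 ≠ 3, so there is no saddle point; optimal play is mixed.
Let General R play A with probability p. Expected payoff against L: (-6)p + 4(1−p) = −10p + 4; against R: 3p + 1(1−p) = 2p + 1.
Setting these equal: −10p + 4 = 2p + 1 ⇒ −12p = -3 ⇒ p = 1/4, and the value is (-10)·(1/4) + 4 = 3/2.
For General C: with q = P(L), equating A's and B's payoffs gives −9q + 3 = 3q + 1 ⇒ q = 1/6.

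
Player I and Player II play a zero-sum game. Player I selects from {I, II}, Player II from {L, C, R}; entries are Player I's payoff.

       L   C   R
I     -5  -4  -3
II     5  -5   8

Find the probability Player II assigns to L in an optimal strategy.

Row minima: I → -5, II → -5; maximin = -5.
Column maxima: L → 5, C → -4, R → 8; minimax = -4.
-5 ≠ -4, so there is no saddle point; optimal play is mixed.
R is strictly dominated by L (it gives Player I strictly more in every row), so Player II never plays it.
On the remaining 2×2 (I, II vs L, C):
Let Player I play I with probability p. Expected payoff against L: (-5)p + 5(1−p) = −10p + 5; against C: (-4)p + (-5)(1−p) = p − 5.
Setting these equal: −10p + 5 = p − 5 ⇒ −11p = -10 ⇒ p = 10/11, and the value is (-10)·(10/11) + 5 = -45/11.
For Player II: with q = P(L), equating I's and II's payoffs gives −q − 4 = 10q − 5 ⇒ q = 1/11.

1/11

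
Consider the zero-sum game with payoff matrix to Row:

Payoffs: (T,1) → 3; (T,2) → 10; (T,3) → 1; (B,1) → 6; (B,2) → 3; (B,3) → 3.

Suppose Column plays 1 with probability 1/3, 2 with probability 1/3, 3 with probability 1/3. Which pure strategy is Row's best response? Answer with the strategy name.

Expected payoff of T: (1/3)·3 + (1/3)·10 + (1/3)·1 = 14/3.
Expected payoff of B: (1/3)·6 + (1/3)·3 + (1/3)·3 = 4.
The largest is 14/3, so Row's best response is T.

T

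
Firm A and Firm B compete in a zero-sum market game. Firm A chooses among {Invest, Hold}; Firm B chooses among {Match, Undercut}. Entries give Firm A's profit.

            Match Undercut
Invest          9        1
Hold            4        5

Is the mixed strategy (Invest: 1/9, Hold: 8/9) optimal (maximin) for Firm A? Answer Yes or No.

Yes

Against Match this mix gives (1/9)·9 + (8/9)·4 = 41/9.
Against Undercut this mix gives (1/9)·1 + (8/9)·5 = 41/9.
All of Firm B's active replies (Match, Undercut) yield 41/9, and no column does worse for Firm A. The mix makes Firm B indifferent and guarantees 41/9, so it is optimal.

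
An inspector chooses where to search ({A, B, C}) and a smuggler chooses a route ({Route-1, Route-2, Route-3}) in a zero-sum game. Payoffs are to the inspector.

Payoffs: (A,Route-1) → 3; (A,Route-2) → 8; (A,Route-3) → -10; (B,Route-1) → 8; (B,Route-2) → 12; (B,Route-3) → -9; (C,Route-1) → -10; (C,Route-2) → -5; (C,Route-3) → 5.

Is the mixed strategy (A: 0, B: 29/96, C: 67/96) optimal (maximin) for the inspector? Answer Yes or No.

Against Route-1 this mix gives (29/96)·8 + (67/96)·(-10) = -73/16.
Against Route-2 this mix gives (29/96)·12 + (67/96)·(-5) = 13/96.
Against Route-3 this mix gives (29/96)·(-9) + (67/96)·5 = 37/48.
The smuggler will play Route-1, holding the inspector to -73/16. Shifting weight toward the row that does better against Route-1 would raise this floor (the equalizing mix achieves -25/16 against both Route-1 and Route-3), so the proposed strategy is not optimal.

No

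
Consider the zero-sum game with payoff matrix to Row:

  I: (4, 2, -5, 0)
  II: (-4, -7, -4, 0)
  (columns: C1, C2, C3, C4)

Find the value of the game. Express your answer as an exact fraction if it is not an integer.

Row minima: I → -5, II → -7; maximin = -5.
Column maxima: C1 → 4, C2 → 2, C3 → -4, C4 → 0; minimax = -4.
-5 ≠ -4, so there is no saddle point; optimal play is mixed.
C1 is strictly dominated by C2 (it gives Row strictly more in every row), so Column never plays it.
C4 is strictly dominated by C3 (it gives Row strictly more in every row), so Column never plays it.
On the remaining 2×2 (I, II vs C2, C3):
Let Row play I with probability p. Expected payoff against C2: 2p + (-7)(1−p) = 9p − 7; against C3: (-5)p + (-4)(1−p) = −p − 4.
Setting these equal: 9p − 7 = −p − 4 ⇒ 10p = 3 ⇒ p = 3/10, and the value is (9)·(3/10) − 7 = -43/10.
For Column: with q = P(C2), equating I's and II's payoffs gives 7q − 5 = −3q − 4 ⇒ q = 1/10.

-43/10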